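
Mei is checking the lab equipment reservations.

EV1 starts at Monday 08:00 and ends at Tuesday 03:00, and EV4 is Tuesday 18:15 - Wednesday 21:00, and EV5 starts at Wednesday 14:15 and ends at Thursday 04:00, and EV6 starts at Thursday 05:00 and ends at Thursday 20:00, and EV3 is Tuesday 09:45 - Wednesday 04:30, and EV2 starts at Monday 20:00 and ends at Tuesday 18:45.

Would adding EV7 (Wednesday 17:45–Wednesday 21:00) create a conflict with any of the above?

EV1: ends Tuesday 03:00 at or before EV7 starts Wednesday 17:45 → clear.
EV2: ends Tuesday 18:45 at or before EV7 starts Wednesday 17:45 → clear.
EV3: ends Wednesday 04:30 at or before EV7 starts Wednesday 17:45 → clear.
EV4: starts Tuesday 18:15 before EV7 ends Wednesday 21:00, and ends Wednesday 21:00 after EV7 starts Wednesday 17:45 → overlap.
EV5: starts Wednesday 14:15 before EV7 ends Wednesday 21:00, and ends Thursday 04:00 after EV7 starts Wednesday 17:45 → overlap.
EV6: starts Thursday 05:00 at or after EV7 ends Wednesday 21:00 → clear.
EV7 overlaps EV4, EV5.

Yes — it overlaps EV4, EV5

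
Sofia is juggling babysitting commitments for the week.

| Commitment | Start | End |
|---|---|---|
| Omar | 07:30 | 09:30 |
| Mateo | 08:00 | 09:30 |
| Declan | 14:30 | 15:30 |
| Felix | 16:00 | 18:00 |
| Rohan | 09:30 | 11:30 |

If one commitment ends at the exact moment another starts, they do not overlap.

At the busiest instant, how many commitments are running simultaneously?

Sort all start/end points and keep a running count:
07:30 start Omar → 1
08:00 start Mateo → 2
09:30 end Mateo → 1
09:30 end Omar → 0
09:30 start Rohan → 1
11:30 end Rohan → 0
14:30 start Declan → 1
15:30 end Declan → 0
16:00 start Felix → 1
18:00 end Felix → 0
Peak is 2, at 08:00 (Mateo, Omar).

2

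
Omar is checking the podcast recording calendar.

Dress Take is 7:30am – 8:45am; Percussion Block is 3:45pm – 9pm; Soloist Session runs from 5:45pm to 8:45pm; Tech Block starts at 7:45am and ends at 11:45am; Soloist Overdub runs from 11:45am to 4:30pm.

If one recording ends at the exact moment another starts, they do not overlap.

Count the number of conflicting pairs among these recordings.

3

Sorted by start: Dress Take, Tech Block, Soloist Overdub, Percussion Block, Soloist Session.
Tech Block starts before Dress Take ends → Dress Take and Tech Block overlap.
Soloist Overdub starts after Dress Take ends — done with Dress Take.
Soloist Overdub starts exactly when Tech Block ends (back-to-back, no overlap) — done with Tech Block.
Percussion Block starts before Soloist Overdub ends → Soloist Overdub and Percussion Block overlap.
Soloist Session starts after Soloist Overdub ends.
Soloist Session starts before Percussion Block ends → Percussion Block and Soloist Session overlap.
Overlapping pairs: Dress Take & Tech Block, Percussion Block & Soloist Overdub, Percussion Block & Soloist Session — 3 in total.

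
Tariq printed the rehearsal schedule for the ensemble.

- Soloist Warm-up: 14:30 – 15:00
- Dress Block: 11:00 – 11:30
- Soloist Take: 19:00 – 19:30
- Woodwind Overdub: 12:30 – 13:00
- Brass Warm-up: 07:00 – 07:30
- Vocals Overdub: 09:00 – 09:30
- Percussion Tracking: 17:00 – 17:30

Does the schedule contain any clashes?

Sorted by start: Brass Warm-up, Vocals Overdub, Dress Block, Woodwind Overdub, Soloist Warm-up, Percussion Tracking, Soloist Take.
Vocals Overdub starts after Brass Warm-up ends — done with Brass Warm-up.
Dress Block starts after Vocals Overdub ends — done with Vocals Overdub.
Woodwind Overdub starts after Dress Block ends — done with Dress Block.
Soloist Warm-up starts after Woodwind Overdub ends — done with Woodwind Overdub.
Percussion Tracking starts after Soloist Warm-up ends — done with Soloist Warm-up.
Soloist Take starts after Percussion Tracking ends.
Every pair is clear; the schedule has no overlaps.

No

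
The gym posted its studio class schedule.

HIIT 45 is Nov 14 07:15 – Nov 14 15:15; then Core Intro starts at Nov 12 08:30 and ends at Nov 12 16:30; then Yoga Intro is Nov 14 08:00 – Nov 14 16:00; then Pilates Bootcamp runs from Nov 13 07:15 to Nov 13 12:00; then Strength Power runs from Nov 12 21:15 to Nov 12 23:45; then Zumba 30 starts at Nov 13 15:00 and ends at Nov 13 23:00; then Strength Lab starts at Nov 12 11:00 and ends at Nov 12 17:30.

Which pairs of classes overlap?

Sorted by start: Core Intro, Strength Lab, Strength Power, Pilates Bootcamp, Zumba 30, HIIT 45, Yoga Intro.
Strength Lab starts before Core Intro ends → Core Intro and Strength Lab overlap.
Strength Power starts after Core Intro ends, so Core Intro has no further overlaps.
Strength Power starts after Strength Lab ends, so Strength Lab has no further overlaps.
Pilates Bootcamp starts after Strength Power ends, so Strength Power has no further overlaps.
Zumba 30 starts after Pilates Bootcamp ends, so Pilates Bootcamp has no further overlaps.
HIIT 45 starts after Zumba 30 ends, so Zumba 30 has no further overlaps.
Yoga Intro starts before HIIT 45 ends → HIIT 45 and Yoga Intro overlap.

Core Intro & Strength Lab, HIIT 45 & Yoga Intro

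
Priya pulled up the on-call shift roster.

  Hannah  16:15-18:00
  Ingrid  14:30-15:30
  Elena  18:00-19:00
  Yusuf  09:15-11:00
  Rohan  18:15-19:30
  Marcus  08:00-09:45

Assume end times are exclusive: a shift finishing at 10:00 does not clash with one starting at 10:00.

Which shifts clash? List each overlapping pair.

Elena & Rohan, Marcus & Yusuf

Check each pair: they overlap iff neither finishes before the other starts.
Sorted by start: Marcus, Yusuf, Ingrid, Hannah, Elena, Rohan.
Yusuf starts before Marcus ends → Marcus and Yusuf overlap.
Ingrid starts after Marcus ends, so Marcus has no further overlaps.
Ingrid starts after Yusuf ends, so Yusuf has no further overlaps.
Hannah starts after Ingrid ends, so Ingrid has no further overlaps.
Elena starts exactly when Hannah ends (back-to-back, no overlap), so Hannah has no further overlaps.
Rohan starts before Elena ends → Elena and Rohan overlap.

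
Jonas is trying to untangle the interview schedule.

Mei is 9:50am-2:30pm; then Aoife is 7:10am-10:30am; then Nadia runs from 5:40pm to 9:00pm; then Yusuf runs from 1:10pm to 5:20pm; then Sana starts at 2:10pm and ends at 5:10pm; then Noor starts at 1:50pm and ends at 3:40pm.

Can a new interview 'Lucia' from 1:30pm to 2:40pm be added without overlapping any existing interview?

Aoife: ends 10:30am at or before Lucia starts 1:30pm → clear.
Mei: starts 9:50am before Lucia ends 2:40pm, and ends 2:30pm after Lucia starts 1:30pm → overlap.
Yusuf: starts 1:10pm before Lucia ends 2:40pm, and ends 5:20pm after Lucia starts 1:30pm → overlap.
Noor: starts 1:50pm before Lucia ends 2:40pm, and ends 3:40pm after Lucia starts 1:30pm → overlap.
Sana: starts 2:10pm before Lucia ends 2:40pm, and ends 5:10pm after Lucia starts 1:30pm → overlap.
Nadia: starts 5:40pm at or after Lucia ends 2:40pm → clear.
Lucia overlaps Mei, Noor, Yusuf, Sana.

No — it overlaps Mei, Noor, Sana, Yusuf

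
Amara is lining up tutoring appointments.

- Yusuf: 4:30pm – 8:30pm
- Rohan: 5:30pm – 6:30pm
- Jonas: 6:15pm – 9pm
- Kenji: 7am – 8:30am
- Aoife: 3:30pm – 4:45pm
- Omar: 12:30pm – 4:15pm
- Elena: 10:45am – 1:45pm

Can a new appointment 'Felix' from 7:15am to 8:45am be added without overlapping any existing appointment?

No — it overlaps Kenji

Kenji: starts 7am before Felix ends 8:45am, and ends 8:30am after Felix starts 7:15am → overlap.
Elena: starts 10:45am at or after Felix ends 8:45am → clear.
Omar: starts 12:30pm at or after Felix ends 8:45am → clear.
Aoife: starts 3:30pm at or after Felix ends 8:45am → clear.
Yusuf: starts 4:30pm at or after Felix ends 8:45am → clear.
Rohan: starts 5:30pm at or after Felix ends 8:45am → clear.
Jonas: starts 6:15pm at or after Felix ends 8:45am → clear.
Felix overlaps Kenji.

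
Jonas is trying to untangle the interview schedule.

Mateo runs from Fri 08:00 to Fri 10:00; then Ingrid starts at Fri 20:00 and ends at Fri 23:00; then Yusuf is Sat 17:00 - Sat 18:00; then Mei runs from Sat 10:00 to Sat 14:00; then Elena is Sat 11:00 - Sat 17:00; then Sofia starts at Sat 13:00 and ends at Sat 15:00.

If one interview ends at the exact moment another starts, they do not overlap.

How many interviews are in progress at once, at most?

3

Sort all start/end points and keep a running count:
Fri 08:00 start Mateo → 1
Fri 10:00 end Mateo → 0
Fri 20:00 start Ingrid → 1
Fri 23:00 end Ingrid → 0
Sat 10:00 start Mei → 1
Sat 11:00 start Elena → 2
Sat 13:00 start Sofia → 3
Sat 14:00 end Mei → 2
Sat 15:00 end Sofia → 1
Sat 17:00 end Elena → 0
Sat 17:00 start Yusuf → 1
Sat 18:00 end Yusuf → 0
Peak is 3, at Sat 13:00 (Elena, Mei, Sofia).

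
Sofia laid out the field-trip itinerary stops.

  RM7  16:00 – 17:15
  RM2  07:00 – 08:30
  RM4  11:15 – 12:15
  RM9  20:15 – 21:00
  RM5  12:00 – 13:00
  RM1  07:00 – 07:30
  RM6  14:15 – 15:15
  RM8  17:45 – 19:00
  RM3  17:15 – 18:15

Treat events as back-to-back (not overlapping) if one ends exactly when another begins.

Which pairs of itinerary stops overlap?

Sorted by start: RM1, RM2, RM4, RM5, RM6, RM7, RM3, RM8, RM9.
RM2 starts before RM1 ends → RM1 and RM2 overlap.
RM4 starts after RM1 ends — done with RM1.
RM4 starts after RM2 ends — done with RM2.
RM5 starts before RM4 ends → RM4 and RM5 overlap.
RM6 starts after RM4 ends — done with RM4.
RM6 starts after RM5 ends — done with RM5.
RM7 starts after RM6 ends — done with RM6.
RM3 starts exactly when RM7 ends (back-to-back, no overlap) — done with RM7.
RM8 starts before RM3 ends → RM3 and RM8 overlap.
RM9 starts after RM3 ends.
RM9 starts after RM8 ends.

RM1 & RM2, RM3 & RM8, RM4 & RM5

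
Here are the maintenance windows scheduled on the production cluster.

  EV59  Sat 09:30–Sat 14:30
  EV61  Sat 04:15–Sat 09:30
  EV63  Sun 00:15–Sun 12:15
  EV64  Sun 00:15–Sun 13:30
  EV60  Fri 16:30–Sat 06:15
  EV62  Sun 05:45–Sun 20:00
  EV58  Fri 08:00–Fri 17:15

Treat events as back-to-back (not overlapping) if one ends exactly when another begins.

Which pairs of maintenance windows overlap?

EV58 & EV60, EV60 & EV61, EV62 & EV63, EV62 & EV64, EV63 & EV64

Two intervals overlap when each starts before the other ends.
Sorted by start: EV58, EV60, EV61, EV59, EV63, EV64, EV62.
EV60 starts before EV58 ends → EV58 and EV60 overlap.
EV61 starts after EV58 ends — done with EV58.
EV61 starts before EV60 ends → EV60 and EV61 overlap.
EV59 starts after EV60 ends — done with EV60.
EV59 starts exactly when EV61 ends (back-to-back, no overlap) — done with EV61.
EV63 starts after EV59 ends — done with EV59.
EV64 starts before EV63 ends → EV63 and EV64 overlap.
EV62 starts before EV63 ends → EV63 and EV62 overlap.
EV62 starts before EV64 ends → EV64 and EV62 overlap.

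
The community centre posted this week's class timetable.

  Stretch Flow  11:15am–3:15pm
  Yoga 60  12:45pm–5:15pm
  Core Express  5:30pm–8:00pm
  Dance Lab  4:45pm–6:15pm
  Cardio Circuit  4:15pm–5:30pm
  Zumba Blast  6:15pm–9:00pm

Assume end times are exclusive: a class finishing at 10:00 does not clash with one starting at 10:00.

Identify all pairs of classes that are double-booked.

Cardio Circuit & Dance Lab, Cardio Circuit & Yoga 60, Core Express & Dance Lab, Core Express & Zumba Blast, Dance Lab & Yoga 60, Stretch Flow & Yoga 60

Check each pair: they overlap iff neither finishes before the other starts.
Sorted by start: Stretch Flow, Yoga 60, Cardio Circuit, Dance Lab, Core Express, Zumba Blast.
Yoga 60 starts before Stretch Flow ends → Stretch Flow and Yoga 60 overlap.
Cardio Circuit starts after Stretch Flow ends, so nothing later overlaps Stretch Flow either.
Cardio Circuit starts before Yoga 60 ends → Yoga 60 and Cardio Circuit overlap.
Dance Lab starts before Yoga 60 ends → Yoga 60 and Dance Lab overlap.
Core Express starts after Yoga 60 ends, so nothing later overlaps Yoga 60 either.
Dance Lab starts before Cardio Circuit ends → Cardio Circuit and Dance Lab overlap.
Core Express starts exactly when Cardio Circuit ends (back-to-back, no overlap), so nothing later overlaps Cardio Circuit either.
Core Express starts before Dance Lab ends → Dance Lab and Core Express overlap.
Zumba Blast starts exactly when Dance Lab ends (back-to-back, no overlap).
Zumba Blast starts before Core Express ends → Core Express and Zumba Blast overlap.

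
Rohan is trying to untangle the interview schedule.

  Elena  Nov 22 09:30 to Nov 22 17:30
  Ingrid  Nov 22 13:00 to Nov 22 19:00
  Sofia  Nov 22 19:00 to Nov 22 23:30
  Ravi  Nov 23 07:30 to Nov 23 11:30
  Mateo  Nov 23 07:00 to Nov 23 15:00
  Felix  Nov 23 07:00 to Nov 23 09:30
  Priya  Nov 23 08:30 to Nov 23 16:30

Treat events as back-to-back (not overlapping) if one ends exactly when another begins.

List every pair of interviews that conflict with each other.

Check each pair: they overlap iff neither finishes before the other starts.
Sorted by start: Elena, Ingrid, Sofia, Mateo, Felix, Ravi, Priya.
Ingrid starts before Elena ends → Elena and Ingrid overlap.
Sofia starts after Elena ends; Elena is clear from here.
Sofia starts exactly when Ingrid ends (back-to-back, no overlap); Ingrid is clear from here.
Mateo starts after Sofia ends; Sofia is clear from here.
Felix starts before Mateo ends → Mateo and Felix overlap.
Ravi starts before Mateo ends → Mateo and Ravi overlap.
Priya starts before Mateo ends → Mateo and Priya overlap.
Ravi starts before Felix ends → Felix and Ravi overlap.
Priya starts before Felix ends → Felix and Priya overlap.
Priya starts before Ravi ends → Ravi and Priya overlap.

Elena & Ingrid, Felix & Mateo, Felix & Priya, Felix & Ravi, Mateo & Priya, Mateo & Ravi, Priya & Ravi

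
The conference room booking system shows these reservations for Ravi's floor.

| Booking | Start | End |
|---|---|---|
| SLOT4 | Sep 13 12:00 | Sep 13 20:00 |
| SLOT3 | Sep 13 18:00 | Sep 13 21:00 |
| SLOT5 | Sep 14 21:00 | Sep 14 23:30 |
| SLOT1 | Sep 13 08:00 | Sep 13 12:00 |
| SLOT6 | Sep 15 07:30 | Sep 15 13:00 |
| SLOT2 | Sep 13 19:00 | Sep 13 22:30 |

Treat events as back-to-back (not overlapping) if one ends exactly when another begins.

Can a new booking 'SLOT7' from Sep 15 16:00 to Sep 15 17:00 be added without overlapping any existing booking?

SLOT1: ends Sep 13 12:00 at or before SLOT7 starts Sep 15 16:00 → clear.
SLOT4: ends Sep 13 20:00 at or before SLOT7 starts Sep 15 16:00 → clear.
SLOT3: ends Sep 13 21:00 at or before SLOT7 starts Sep 15 16:00 → clear.
SLOT2: ends Sep 13 22:30 at or before SLOT7 starts Sep 15 16:00 → clear.
SLOT5: ends Sep 14 23:30 at or before SLOT7 starts Sep 15 16:00 → clear.
SLOT6: ends Sep 15 13:00 at or before SLOT7 starts Sep 15 16:00 → clear.

Yes — the slot is free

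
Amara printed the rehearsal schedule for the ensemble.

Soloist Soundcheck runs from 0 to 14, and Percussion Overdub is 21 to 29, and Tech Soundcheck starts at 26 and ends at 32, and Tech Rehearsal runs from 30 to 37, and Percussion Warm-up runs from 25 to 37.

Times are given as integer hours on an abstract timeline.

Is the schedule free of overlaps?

Check each pair: they overlap iff neither finishes before the other starts.
Sorted by start: Soloist Soundcheck, Percussion Overdub, Percussion Warm-up, Tech Soundcheck, Tech Rehearsal.
Percussion Overdub starts after Soloist Soundcheck ends; Soloist Soundcheck is clear from here.
Percussion Warm-up starts before Percussion Overdub ends → Percussion Overdub and Percussion Warm-up overlap.
That's a conflict, so the schedule is not conflict-free.

No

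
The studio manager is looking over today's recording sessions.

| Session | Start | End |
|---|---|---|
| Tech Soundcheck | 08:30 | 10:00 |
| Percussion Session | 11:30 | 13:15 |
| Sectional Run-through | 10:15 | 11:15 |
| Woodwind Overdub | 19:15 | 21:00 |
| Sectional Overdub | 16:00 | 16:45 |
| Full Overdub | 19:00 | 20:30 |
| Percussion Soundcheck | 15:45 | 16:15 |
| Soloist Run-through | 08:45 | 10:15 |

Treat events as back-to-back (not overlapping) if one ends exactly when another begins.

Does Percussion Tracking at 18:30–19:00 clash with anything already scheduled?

No — it doesn't clash with anything

Tech Soundcheck: ends 10:00 at or before Percussion Tracking starts 18:30 → clear.
Soloist Run-through: ends 10:15 at or before Percussion Tracking starts 18:30 → clear.
Sectional Run-through: ends 11:15 at or before Percussion Tracking starts 18:30 → clear.
Percussion Session: ends 13:15 at or before Percussion Tracking starts 18:30 → clear.
Percussion Soundcheck: ends 16:15 at or before Percussion Tracking starts 18:30 → clear.
Sectional Overdub: ends 16:45 at or before Percussion Tracking starts 18:30 → clear.
Full Overdub: starts 19:00 at or after Percussion Tracking ends 19:00 → clear.
Woodwind Overdub: starts 19:15 at or after Percussion Tracking ends 19:00 → clear.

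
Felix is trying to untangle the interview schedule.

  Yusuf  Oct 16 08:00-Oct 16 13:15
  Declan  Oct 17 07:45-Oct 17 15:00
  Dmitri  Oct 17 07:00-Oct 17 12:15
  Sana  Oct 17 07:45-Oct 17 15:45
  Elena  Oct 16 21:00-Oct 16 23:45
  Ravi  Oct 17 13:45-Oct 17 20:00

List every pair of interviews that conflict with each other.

Sorted by start: Yusuf, Elena, Dmitri, Declan, Sana, Ravi.
Elena starts after Yusuf ends, so Yusuf has no further overlaps.
Dmitri starts after Elena ends, so Elena has no further overlaps.
Declan starts before Dmitri ends → Dmitri and Declan overlap.
Sana starts before Dmitri ends → Dmitri and Sana overlap.
Ravi starts after Dmitri ends.
Sana starts before Declan ends → Declan and Sana overlap.
Ravi starts before Declan ends → Declan and Ravi overlap.
Ravi starts before Sana ends → Sana and Ravi overlap.

Declan & Dmitri, Declan & Ravi, Declan & Sana, Dmitri & Sana, Ravi & Sana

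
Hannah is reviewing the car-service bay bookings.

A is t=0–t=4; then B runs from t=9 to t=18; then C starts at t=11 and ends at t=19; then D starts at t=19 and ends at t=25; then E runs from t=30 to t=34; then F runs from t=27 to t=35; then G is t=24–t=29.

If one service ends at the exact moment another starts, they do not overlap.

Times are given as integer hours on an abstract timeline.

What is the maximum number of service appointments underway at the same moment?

Sweep the timeline, counting +1 at each start and −1 at each end (ends before starts at a tie):
t=0 start A → 1
t=4 end A → 0
t=9 start B → 1
t=11 start C → 2
t=18 end B → 1
t=19 end C → 0
t=19 start D → 1
t=24 start G → 2
t=25 end D → 1
t=27 start F → 2
t=29 end G → 1
t=30 start E → 2
t=34 end E → 1
t=35 end F → 0
Peak is 2, at t=11 (B, C).

2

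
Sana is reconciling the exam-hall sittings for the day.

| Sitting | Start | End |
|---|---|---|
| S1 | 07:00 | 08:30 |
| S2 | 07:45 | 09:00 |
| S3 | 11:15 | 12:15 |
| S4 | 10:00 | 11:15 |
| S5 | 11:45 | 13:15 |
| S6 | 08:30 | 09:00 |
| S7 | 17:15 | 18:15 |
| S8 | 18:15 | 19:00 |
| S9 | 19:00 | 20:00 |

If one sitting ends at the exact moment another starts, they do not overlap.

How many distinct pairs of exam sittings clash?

3

Sorted by start: S1, S2, S6, S4, S3, S5, S7, S8, S9.
S2 starts before S1 ends → S1 and S2 overlap.
S6 starts exactly when S1 ends (back-to-back, no overlap), so nothing later overlaps S1 either.
S6 starts before S2 ends → S2 and S6 overlap.
S4 starts after S2 ends, so nothing later overlaps S2 either.
S4 starts after S6 ends, so nothing later overlaps S6 either.
S3 starts exactly when S4 ends (back-to-back, no overlap), so nothing later overlaps S4 either.
S5 starts before S3 ends → S3 and S5 overlap.
S7 starts after S3 ends, so nothing later overlaps S3 either.
S7 starts after S5 ends, so nothing later overlaps S5 either.
S8 starts exactly when S7 ends (back-to-back, no overlap), so nothing later overlaps S7 either.
S9 starts exactly when S8 ends (back-to-back, no overlap).
Overlapping pairs: S1 & S2, S2 & S6, S3 & S5 — 3 in total.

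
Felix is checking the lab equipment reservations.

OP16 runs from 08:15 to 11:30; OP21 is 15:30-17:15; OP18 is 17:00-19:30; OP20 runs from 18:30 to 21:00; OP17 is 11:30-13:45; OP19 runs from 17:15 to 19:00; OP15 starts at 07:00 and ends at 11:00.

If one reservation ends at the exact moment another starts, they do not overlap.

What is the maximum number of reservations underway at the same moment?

3

Sweep the timeline, counting +1 at each start and −1 at each end (ends before starts at a tie):
07:00 start OP15 → 1
08:15 start OP16 → 2
11:00 end OP15 → 1
11:30 end OP16 → 0
11:30 start OP17 → 1
13:45 end OP17 → 0
15:30 start OP21 → 1
17:00 start OP18 → 2
17:15 end OP21 → 1
17:15 start OP19 → 2
18:30 start OP20 → 3
19:00 end OP19 → 2
19:30 end OP18 → 1
21:00 end OP20 → 0
Peak is 3, at 18:30 (OP18, OP19, OP20).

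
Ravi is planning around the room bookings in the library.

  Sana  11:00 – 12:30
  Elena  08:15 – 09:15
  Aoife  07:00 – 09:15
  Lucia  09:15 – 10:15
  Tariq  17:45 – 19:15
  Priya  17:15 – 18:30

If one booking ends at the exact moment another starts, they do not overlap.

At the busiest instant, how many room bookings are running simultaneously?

Walk through starts and ends in time order (an end at T is processed before a start at T):
07:00 start Aoife → 1
08:15 start Elena → 2
09:15 end Aoife → 1
09:15 end Elena → 0
09:15 start Lucia → 1
10:15 end Lucia → 0
11:00 start Sana → 1
12:30 end Sana → 0
17:15 start Priya → 1
17:45 start Tariq → 2
18:30 end Priya → 1
19:15 end Tariq → 0
Peak is 2, at 08:15 (Aoife, Elena).

2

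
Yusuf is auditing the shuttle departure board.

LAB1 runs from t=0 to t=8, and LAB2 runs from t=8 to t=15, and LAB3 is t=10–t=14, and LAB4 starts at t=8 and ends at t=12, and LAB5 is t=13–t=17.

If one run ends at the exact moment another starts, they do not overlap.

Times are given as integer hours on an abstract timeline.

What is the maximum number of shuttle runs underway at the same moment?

3

Sweep the timeline, counting +1 at each start and −1 at each end (ends before starts at a tie):
t=0 start LAB1 → 1
t=8 end LAB1 → 0
t=8 start LAB2 → 1
t=8 start LAB4 → 2
t=10 start LAB3 → 3
t=12 end LAB4 → 2
t=13 start LAB5 → 3
t=14 end LAB3 → 2
t=15 end LAB2 → 1
t=17 end LAB5 → 0
Peak is 3, at t=10 (LAB2, LAB3, LAB4).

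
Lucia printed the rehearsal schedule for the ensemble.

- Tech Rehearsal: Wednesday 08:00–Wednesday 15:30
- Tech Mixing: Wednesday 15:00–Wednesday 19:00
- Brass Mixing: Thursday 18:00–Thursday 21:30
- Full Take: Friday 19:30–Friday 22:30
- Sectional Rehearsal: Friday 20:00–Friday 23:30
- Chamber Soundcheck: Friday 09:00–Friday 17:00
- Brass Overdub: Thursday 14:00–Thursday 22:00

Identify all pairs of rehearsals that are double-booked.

Sorted by start: Tech Rehearsal, Tech Mixing, Brass Overdub, Brass Mixing, Chamber Soundcheck, Full Take, Sectional Rehearsal.
Tech Mixing starts before Tech Rehearsal ends → Tech Rehearsal and Tech Mixing overlap.
Brass Overdub starts after Tech Rehearsal ends, so Tech Rehearsal has no further overlaps.
Brass Overdub starts after Tech Mixing ends, so Tech Mixing has no further overlaps.
Brass Mixing starts before Brass Overdub ends → Brass Overdub and Brass Mixing overlap.
Chamber Soundcheck starts after Brass Overdub ends, so Brass Overdub has no further overlaps.
Chamber Soundcheck starts after Brass Mixing ends, so Brass Mixing has no further overlaps.
Full Take starts after Chamber Soundcheck ends, so Chamber Soundcheck has no further overlaps.
Sectional Rehearsal starts before Full Take ends → Full Take and Sectional Rehearsal overlap.

Brass Mixing & Brass Overdub, Full Take & Sectional Rehearsal, Tech Mixing & Tech Rehearsal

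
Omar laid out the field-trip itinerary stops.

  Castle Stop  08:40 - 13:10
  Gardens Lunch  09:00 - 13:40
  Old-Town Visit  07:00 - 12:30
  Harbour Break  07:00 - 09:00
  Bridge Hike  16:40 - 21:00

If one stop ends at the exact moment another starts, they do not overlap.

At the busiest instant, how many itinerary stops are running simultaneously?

Sweep the timeline, counting +1 at each start and −1 at each end (ends before starts at a tie):
07:00 start Harbour Break → 1
07:00 start Old-Town Visit → 2
08:40 start Castle Stop → 3
09:00 end Harbour Break → 2
09:00 start Gardens Lunch → 3
12:30 end Old-Town Visit → 2
13:10 end Castle Stop → 1
13:40 end Gardens Lunch → 0
16:40 start Bridge Hike → 1
21:00 end Bridge Hike → 0
Peak is 3, at 08:40 (Castle Stop, Harbour Break, Old-Town Visit).

3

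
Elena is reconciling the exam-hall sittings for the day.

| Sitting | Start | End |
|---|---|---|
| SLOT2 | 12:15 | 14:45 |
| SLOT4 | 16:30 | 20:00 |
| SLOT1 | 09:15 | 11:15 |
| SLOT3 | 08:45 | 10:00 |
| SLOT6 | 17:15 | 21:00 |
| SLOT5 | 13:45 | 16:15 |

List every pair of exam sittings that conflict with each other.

SLOT1 & SLOT3, SLOT2 & SLOT5, SLOT4 & SLOT6

Check each pair: they overlap iff neither finishes before the other starts.
Sorted by start: SLOT3, SLOT1, SLOT2, SLOT5, SLOT4, SLOT6.
SLOT1 starts before SLOT3 ends → SLOT3 and SLOT1 overlap.
SLOT2 starts after SLOT3 ends; SLOT3 is clear from here.
SLOT2 starts after SLOT1 ends; SLOT1 is clear from here.
SLOT5 starts before SLOT2 ends → SLOT2 and SLOT5 overlap.
SLOT4 starts after SLOT2 ends; SLOT2 is clear from here.
SLOT4 starts after SLOT5 ends; SLOT5 is clear from here.
SLOT6 starts before SLOT4 ends → SLOT4 and SLOT6 overlap.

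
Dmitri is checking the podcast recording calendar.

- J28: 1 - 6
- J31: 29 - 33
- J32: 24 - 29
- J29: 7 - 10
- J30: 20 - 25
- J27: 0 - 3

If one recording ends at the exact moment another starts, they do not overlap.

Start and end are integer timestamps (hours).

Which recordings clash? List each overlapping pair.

J27 & J28, J30 & J32

Sorted by start: J27, J28, J29, J30, J32, J31.
J28 starts before J27 ends → J27 and J28 overlap.
J29 starts after J27 ends; J27 is clear from here.
J29 starts after J28 ends; J28 is clear from here.
J30 starts after J29 ends; J29 is clear from here.
J32 starts before J30 ends → J30 and J32 overlap.
J31 starts after J30 ends.
J31 starts exactly when J32 ends (back-to-back, no overlap).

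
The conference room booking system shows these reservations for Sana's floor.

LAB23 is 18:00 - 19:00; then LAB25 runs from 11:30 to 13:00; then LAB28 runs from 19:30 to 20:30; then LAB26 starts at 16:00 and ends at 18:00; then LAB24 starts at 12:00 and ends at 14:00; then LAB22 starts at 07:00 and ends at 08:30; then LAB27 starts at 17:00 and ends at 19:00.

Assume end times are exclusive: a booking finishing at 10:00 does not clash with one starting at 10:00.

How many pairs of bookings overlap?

3

Sorted by start: LAB22, LAB25, LAB24, LAB26, LAB27, LAB23, LAB28.
LAB25 starts after LAB22 ends, so nothing later overlaps LAB22 either.
LAB24 starts before LAB25 ends → LAB25 and LAB24 overlap.
LAB26 starts after LAB25 ends, so nothing later overlaps LAB25 either.
LAB26 starts after LAB24 ends, so nothing later overlaps LAB24 either.
LAB27 starts before LAB26 ends → LAB26 and LAB27 overlap.
LAB23 starts exactly when LAB26 ends (back-to-back, no overlap), so nothing later overlaps LAB26 either.
LAB23 starts before LAB27 ends → LAB27 and LAB23 overlap.
LAB28 starts after LAB27 ends.
LAB28 starts after LAB23 ends.
Overlapping pairs: LAB23 & LAB27, LAB24 & LAB25, LAB26 & LAB27 — 3 in total.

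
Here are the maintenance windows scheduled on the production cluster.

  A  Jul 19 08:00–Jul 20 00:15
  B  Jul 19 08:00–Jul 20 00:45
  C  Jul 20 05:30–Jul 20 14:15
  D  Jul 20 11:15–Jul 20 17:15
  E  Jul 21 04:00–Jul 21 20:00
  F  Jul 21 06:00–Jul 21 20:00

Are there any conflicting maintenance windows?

Yes

Two intervals overlap when each starts before the other ends.
Sorted by start: A, B, C, D, E, F.
B starts before A ends → A and B overlap.
That's a conflict, so the schedule is not conflict-free.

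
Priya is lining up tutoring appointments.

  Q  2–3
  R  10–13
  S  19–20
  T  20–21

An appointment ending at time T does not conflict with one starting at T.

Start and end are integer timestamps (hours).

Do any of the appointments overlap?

Sorted by start: Q, R, S, T.
R starts after Q ends, so Q has no further overlaps.
S starts after R ends, so R has no further overlaps.
T starts exactly when S ends (back-to-back, no overlap).
Every pair is clear; the schedule has no overlaps.

No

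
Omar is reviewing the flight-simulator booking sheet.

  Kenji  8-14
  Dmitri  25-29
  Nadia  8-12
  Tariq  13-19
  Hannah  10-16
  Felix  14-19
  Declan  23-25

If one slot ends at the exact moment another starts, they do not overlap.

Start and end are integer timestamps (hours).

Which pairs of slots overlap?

Felix & Hannah, Felix & Tariq, Hannah & Kenji, Hannah & Nadia, Hannah & Tariq, Kenji & Nadia, Kenji & Tariq

Sorted by start: Nadia, Kenji, Hannah, Tariq, Felix, Declan, Dmitri.
Kenji starts before Nadia ends → Nadia and Kenji overlap.
Hannah starts before Nadia ends → Nadia and Hannah overlap.
Tariq starts after Nadia ends, so Nadia has no further overlaps.
Hannah starts before Kenji ends → Kenji and Hannah overlap.
Tariq starts before Kenji ends → Kenji and Tariq overlap.
Felix starts exactly when Kenji ends (back-to-back, no overlap), so Kenji has no further overlaps.
Tariq starts before Hannah ends → Hannah and Tariq overlap.
Felix starts before Hannah ends → Hannah and Felix overlap.
Declan starts after Hannah ends, so Hannah has no further overlaps.
Felix starts before Tariq ends → Tariq and Felix overlap.
Declan starts after Tariq ends, so Tariq has no further overlaps.
Declan starts after Felix ends, so Felix has no further overlaps.
Dmitri starts exactly when Declan ends (back-to-back, no overlap).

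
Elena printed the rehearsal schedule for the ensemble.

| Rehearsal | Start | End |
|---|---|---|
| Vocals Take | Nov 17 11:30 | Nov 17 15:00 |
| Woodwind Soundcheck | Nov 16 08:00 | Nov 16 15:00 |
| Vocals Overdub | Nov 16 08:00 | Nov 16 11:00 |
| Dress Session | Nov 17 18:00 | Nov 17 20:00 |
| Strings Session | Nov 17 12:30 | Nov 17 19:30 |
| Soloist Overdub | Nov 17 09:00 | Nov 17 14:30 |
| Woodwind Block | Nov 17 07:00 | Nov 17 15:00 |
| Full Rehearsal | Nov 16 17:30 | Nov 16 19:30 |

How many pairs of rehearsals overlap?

8

Sorted by start: Vocals Overdub, Woodwind Soundcheck, Full Rehearsal, Woodwind Block, Soloist Overdub, Vocals Take, Strings Session, Dress Session.
Woodwind Soundcheck starts before Vocals Overdub ends → Vocals Overdub and Woodwind Soundcheck overlap.
Full Rehearsal starts after Vocals Overdub ends; Vocals Overdub is clear from here.
Full Rehearsal starts after Woodwind Soundcheck ends; Woodwind Soundcheck is clear from here.
Woodwind Block starts after Full Rehearsal ends; Full Rehearsal is clear from here.
Soloist Overdub starts before Woodwind Block ends → Woodwind Block and Soloist Overdub overlap.
Vocals Take starts before Woodwind Block ends → Woodwind Block and Vocals Take overlap.
Strings Session starts before Woodwind Block ends → Woodwind Block and Strings Session overlap.
Dress Session starts after Woodwind Block ends.
Vocals Take starts before Soloist Overdub ends → Soloist Overdub and Vocals Take overlap.
Strings Session starts before Soloist Overdub ends → Soloist Overdub and Strings Session overlap.
Dress Session starts after Soloist Overdub ends.
Strings Session starts before Vocals Take ends → Vocals Take and Strings Session overlap.
Dress Session starts after Vocals Take ends.
Dress Session starts before Strings Session ends → Strings Session and Dress Session overlap.
Overlapping pairs: Dress Session & Strings Session, Soloist Overdub & Strings Session, Soloist Overdub & Vocals Take, Soloist Overdub & Woodwind Block, Strings Session & Vocals Take, Strings Session & Woodwind Block, Vocals Overdub & Woodwind Soundcheck, Vocals Take & Woodwind Block — 8 in total.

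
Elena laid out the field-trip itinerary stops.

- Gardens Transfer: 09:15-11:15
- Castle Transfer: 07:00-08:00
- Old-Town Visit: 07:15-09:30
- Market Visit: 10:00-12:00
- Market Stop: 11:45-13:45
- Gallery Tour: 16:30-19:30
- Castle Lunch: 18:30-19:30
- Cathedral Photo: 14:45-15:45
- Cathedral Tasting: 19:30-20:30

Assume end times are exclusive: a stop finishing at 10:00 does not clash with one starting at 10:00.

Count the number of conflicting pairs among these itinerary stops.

Sorted by start: Castle Transfer, Old-Town Visit, Gardens Transfer, Market Visit, Market Stop, Cathedral Photo, Gallery Tour, Castle Lunch, Cathedral Tasting.
Old-Town Visit starts before Castle Transfer ends → Castle Transfer and Old-Town Visit overlap.
Gardens Transfer starts after Castle Transfer ends; Castle Transfer is clear from here.
Gardens Transfer starts before Old-Town Visit ends → Old-Town Visit and Gardens Transfer overlap.
Market Visit starts after Old-Town Visit ends; Old-Town Visit is clear from here.
Market Visit starts before Gardens Transfer ends → Gardens Transfer and Market Visit overlap.
Market Stop starts after Gardens Transfer ends; Gardens Transfer is clear from here.
Market Stop starts before Market Visit ends → Market Visit and Market Stop overlap.
Cathedral Photo starts after Market Visit ends; Market Visit is clear from here.
Cathedral Photo starts after Market Stop ends; Market Stop is clear from here.
Gallery Tour starts after Cathedral Photo ends; Cathedral Photo is clear from here.
Castle Lunch starts before Gallery Tour ends → Gallery Tour and Castle Lunch overlap.
Cathedral Tasting starts exactly when Gallery Tour ends (back-to-back, no overlap).
Cathedral Tasting starts exactly when Castle Lunch ends (back-to-back, no overlap).
Overlapping pairs: Castle Lunch & Gallery Tour, Castle Transfer & Old-Town Visit, Gardens Transfer & Market Visit, Gardens Transfer & Old-Town Visit, Market Stop & Market Visit — 5 in total.

5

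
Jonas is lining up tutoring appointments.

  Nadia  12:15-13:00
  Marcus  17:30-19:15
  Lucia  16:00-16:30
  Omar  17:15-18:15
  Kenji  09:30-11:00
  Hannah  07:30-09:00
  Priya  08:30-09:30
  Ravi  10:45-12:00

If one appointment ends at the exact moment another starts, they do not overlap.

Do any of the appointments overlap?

Sorted by start: Hannah, Priya, Kenji, Ravi, Nadia, Lucia, Omar, Marcus.
Priya starts before Hannah ends → Hannah and Priya overlap.
That's a conflict, so the schedule is not conflict-free.

Yes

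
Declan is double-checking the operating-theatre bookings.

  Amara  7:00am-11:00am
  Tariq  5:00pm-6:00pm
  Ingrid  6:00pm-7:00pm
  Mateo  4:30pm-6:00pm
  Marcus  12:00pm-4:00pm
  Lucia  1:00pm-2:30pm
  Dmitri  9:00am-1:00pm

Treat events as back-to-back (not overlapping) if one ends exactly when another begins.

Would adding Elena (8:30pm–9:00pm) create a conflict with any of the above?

Amara: ends 11:00am at or before Elena starts 8:30pm → clear.
Dmitri: ends 1:00pm at or before Elena starts 8:30pm → clear.
Marcus: ends 4:00pm at or before Elena starts 8:30pm → clear.
Lucia: ends 2:30pm at or before Elena starts 8:30pm → clear.
Mateo: ends 6:00pm at or before Elena starts 8:30pm → clear.
Tariq: ends 6:00pm at or before Elena starts 8:30pm → clear.
Ingrid: ends 7:00pm at or before Elena starts 8:30pm → clear.

No — it doesn't clash with anything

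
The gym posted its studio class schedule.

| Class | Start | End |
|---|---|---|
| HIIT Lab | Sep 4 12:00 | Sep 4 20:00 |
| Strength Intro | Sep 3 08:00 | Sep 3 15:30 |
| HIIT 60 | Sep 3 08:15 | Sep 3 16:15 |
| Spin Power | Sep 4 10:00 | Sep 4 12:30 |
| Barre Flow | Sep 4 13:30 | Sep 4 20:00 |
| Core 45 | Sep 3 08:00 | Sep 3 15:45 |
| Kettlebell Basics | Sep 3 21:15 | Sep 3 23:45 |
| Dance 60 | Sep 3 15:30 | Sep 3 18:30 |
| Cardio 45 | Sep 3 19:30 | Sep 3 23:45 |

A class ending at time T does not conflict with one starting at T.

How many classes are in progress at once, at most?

3

Sweep the timeline, counting +1 at each start and −1 at each end (ends before starts at a tie):
Sep 3 08:00 start Core 45 → 1
Sep 3 08:00 start Strength Intro → 2
Sep 3 08:15 start HIIT 60 → 3
Sep 3 15:30 end Strength Intro → 2
Sep 3 15:30 start Dance 60 → 3
Sep 3 15:45 end Core 45 → 2
Sep 3 16:15 end HIIT 60 → 1
Sep 3 18:30 end Dance 60 → 0
Sep 3 19:30 start Cardio 45 → 1
Sep 3 21:15 start Kettlebell Basics → 2
Sep 3 23:45 end Cardio 45 → 1
Sep 3 23:45 end Kettlebell Basics → 0
Sep 4 10:00 start Spin Power → 1
Sep 4 12:00 start HIIT Lab → 2
Sep 4 12:30 end Spin Power → 1
Sep 4 13:30 start Barre Flow → 2
Sep 4 20:00 end Barre Flow → 1
Sep 4 20:00 end HIIT Lab → 0
Peak is 3, at Sep 3 08:15 (Core 45, HIIT 60, Strength Intro).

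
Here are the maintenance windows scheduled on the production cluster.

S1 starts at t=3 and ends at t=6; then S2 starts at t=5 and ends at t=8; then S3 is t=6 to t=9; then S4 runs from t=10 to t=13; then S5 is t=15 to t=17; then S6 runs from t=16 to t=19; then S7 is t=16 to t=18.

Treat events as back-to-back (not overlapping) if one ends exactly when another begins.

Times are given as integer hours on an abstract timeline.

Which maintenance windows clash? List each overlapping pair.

Check each pair: they overlap iff neither finishes before the other starts.
Sorted by start: S1, S2, S3, S4, S5, S6, S7.
S2 starts before S1 ends → S1 and S2 overlap.
S3 starts exactly when S1 ends (back-to-back, no overlap) — done with S1.
S3 starts before S2 ends → S2 and S3 overlap.
S4 starts after S2 ends — done with S2.
S4 starts after S3 ends — done with S3.
S5 starts after S4 ends — done with S4.
S6 starts before S5 ends → S5 and S6 overlap.
S7 starts before S5 ends → S5 and S7 overlap.
S7 starts before S6 ends → S6 and S7 overlap.

S1 & S2, S2 & S3, S5 & S6, S5 & S7, S6 & S7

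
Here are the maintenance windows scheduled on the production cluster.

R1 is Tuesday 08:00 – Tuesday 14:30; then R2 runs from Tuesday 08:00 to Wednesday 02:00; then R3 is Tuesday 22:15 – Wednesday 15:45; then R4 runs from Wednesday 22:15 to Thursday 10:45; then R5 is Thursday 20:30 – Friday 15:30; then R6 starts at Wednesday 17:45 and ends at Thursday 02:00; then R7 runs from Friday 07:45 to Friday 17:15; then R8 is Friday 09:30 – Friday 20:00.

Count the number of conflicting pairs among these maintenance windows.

Sorted by start: R1, R2, R3, R6, R4, R5, R7, R8.
R2 starts before R1 ends → R1 and R2 overlap.
R3 starts after R1 ends, so R1 has no further overlaps.
R3 starts before R2 ends → R2 and R3 overlap.
R6 starts after R2 ends, so R2 has no further overlaps.
R6 starts after R3 ends, so R3 has no further overlaps.
R4 starts before R6 ends → R6 and R4 overlap.
R5 starts after R6 ends, so R6 has no further overlaps.
R5 starts after R4 ends, so R4 has no further overlaps.
R7 starts before R5 ends → R5 and R7 overlap.
R8 starts before R5 ends → R5 and R8 overlap.
R8 starts before R7 ends → R7 and R8 overlap.
Overlapping pairs: R1 & R2, R2 & R3, R4 & R6, R5 & R7, R5 & R8, R7 & R8 — 6 in total.

6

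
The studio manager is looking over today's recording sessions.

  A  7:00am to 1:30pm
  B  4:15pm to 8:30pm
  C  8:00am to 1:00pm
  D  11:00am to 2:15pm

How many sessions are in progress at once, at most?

Sort all start/end points and keep a running count:
7:00am start A → 1
8:00am start C → 2
11:00am start D → 3
1:00pm end C → 2
1:30pm end A → 1
2:15pm end D → 0
4:15pm start B → 1
8:30pm end B → 0
Peak is 3, at 11:00am (A, C, D).

3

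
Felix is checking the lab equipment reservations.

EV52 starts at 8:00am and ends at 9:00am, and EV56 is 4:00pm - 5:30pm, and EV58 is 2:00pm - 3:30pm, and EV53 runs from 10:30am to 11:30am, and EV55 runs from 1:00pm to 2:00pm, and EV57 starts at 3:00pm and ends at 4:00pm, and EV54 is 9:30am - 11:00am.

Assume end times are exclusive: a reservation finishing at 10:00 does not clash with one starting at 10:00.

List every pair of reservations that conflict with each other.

Two intervals overlap when each starts before the other ends.
Sorted by start: EV52, EV54, EV53, EV55, EV58, EV57, EV56.
EV54 starts after EV52 ends; EV52 is clear from here.
EV53 starts before EV54 ends → EV54 and EV53 overlap.
EV55 starts after EV54 ends; EV54 is clear from here.
EV55 starts after EV53 ends; EV53 is clear from here.
EV58 starts exactly when EV55 ends (back-to-back, no overlap); EV55 is clear from here.
EV57 starts before EV58 ends → EV58 and EV57 overlap.
EV56 starts after EV58 ends.
EV56 starts exactly when EV57 ends (back-to-back, no overlap).

EV53 & EV54, EV57 & EV58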